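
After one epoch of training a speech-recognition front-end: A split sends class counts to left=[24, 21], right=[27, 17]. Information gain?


Parent = [51, 38], H_parent = 0.9846
H_left = 0.9968 (n=45), H_right = 0.9624 (n=44)
H_children = (45/89)·0.9968 + (44/89)·0.9624 = 0.9798
IG = 0.9846 - 0.9798 = 0.0048

0.0048


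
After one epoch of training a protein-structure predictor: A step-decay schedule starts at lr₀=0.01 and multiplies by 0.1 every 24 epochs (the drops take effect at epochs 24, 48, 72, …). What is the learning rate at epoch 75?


n_drops = ⌊75/24⌋ = 3
lr = 0.01·0.1^3 = 0.01·0.001 = 0.00001

0.00001


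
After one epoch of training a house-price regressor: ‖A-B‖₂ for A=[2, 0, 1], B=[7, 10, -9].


d = √((2-7)² + (0-10)² + (1+ 9)²)
  = √(25 + 100 + 100)
  = √225 = 15.0

15.0


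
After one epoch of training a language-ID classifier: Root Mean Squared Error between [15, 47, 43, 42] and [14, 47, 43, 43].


MSE = 2/4 = 0.5
RMSE = √(2/4) = 0.7071

0.7071


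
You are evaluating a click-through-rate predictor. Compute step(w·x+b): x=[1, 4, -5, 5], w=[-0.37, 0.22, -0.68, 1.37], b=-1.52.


z = (1)·(-0.37) + (4)·(0.22) + (-5)·(-0.68) + (5)·(1.37) - 1.52
  = 9.24
step(z) = 1 (z≥0)

1


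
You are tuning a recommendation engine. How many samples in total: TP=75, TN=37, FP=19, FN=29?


Total = TP + TN + FP + FN
= 75 + 37 + 19 + 29
= 160
(Predicted positive: 94, predicted negative: 66)

160


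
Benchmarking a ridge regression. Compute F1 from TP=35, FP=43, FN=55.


Precision = 35/78 = 0.4487
Recall = 35/90 = 0.3889
F1 = 2·P·R/(P+R) = 2·TP/(2·TP+FP+FN) = 70/(70+43+55) = 70/168 = 0.4167

0.4167


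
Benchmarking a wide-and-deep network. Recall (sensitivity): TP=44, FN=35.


Recall = TP/(TP+FN)
= 44/(44+35)
= 44/79 = 55.7%

55.7%


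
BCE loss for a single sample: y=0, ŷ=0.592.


BCE = -[y·ln(p) + (1-y)·ln(1-p)]
= -0 - 1·ln(1-0.592)
= -ln(0.408) = 0.8965

0.8965


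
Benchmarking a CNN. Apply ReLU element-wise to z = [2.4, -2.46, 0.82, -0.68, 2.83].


ReLU(2.4) = max(0, 2.4) = 2.4
ReLU(-2.46) = max(0, -2.46) = 0.0
ReLU(0.82) = max(0, 0.82) = 0.82
ReLU(-0.68) = max(0, -0.68) = 0.0
ReLU(2.83) = max(0, 2.83) = 2.83
result = [2.4, 0.0, 0.82, 0.0, 2.83]

[2.4, 0.0, 0.82, 0.0, 2.83]


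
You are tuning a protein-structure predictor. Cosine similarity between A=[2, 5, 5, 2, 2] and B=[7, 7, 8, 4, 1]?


A·B = 2·7 + 5·7 + 5·8 + 2·4 + 2·1 = 99
‖A‖ = √62 = 7.874, ‖B‖ = √179 = 13.3791
cos = 99/(√62·√179) = 99/√11098 = 0.9398

0.9398


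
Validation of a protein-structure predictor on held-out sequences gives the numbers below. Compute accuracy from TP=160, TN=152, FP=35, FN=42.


Accuracy = (TP+TN)/(TP+TN+FP+FN)
= (160+152)/(389)
= 312/389 = 80.21%

80.21%


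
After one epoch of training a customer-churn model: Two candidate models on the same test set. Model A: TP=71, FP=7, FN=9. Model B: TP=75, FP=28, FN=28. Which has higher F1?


Model A: P=71/78=0.9103, R=71/80=0.8875, F1=2PR/(P+R)=2TP/(2TP+FP+FN)=142/158=0.8987
Model B: P=75/103=0.7282, R=75/103=0.7282, F1=2PR/(P+R)=2TP/(2TP+FP+FN)=150/206=0.7282
0.8987 > 0.7282 → Model A

Model A


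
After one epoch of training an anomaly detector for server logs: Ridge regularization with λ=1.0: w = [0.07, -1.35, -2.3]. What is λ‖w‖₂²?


‖w‖₂² = (0.07)² + (-1.35)² + (-2.3)²
     = 0.0049 + 1.8225 + 5.29
     = 7.1174
λ·‖w‖₂² = 1.0·7.1174 = 7.1174

7.1174


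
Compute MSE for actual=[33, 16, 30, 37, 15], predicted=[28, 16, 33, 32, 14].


Squared errors: (33-28)²=25, (16-16)²=0, (30-33)²=9, (37-32)²=25, (15-14)²=1
Sum = 60
MSE = 60/5 = 12

12


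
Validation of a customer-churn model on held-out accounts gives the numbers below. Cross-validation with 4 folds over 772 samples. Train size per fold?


Fold size = 772/4 = 193
Training per fold = 772 - 193 = 579

579


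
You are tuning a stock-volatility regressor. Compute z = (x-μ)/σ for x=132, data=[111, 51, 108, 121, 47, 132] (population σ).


μ = 95, σ = 33.4415
z = (132 - 95)/33.4415 = 1.1064

1.1064


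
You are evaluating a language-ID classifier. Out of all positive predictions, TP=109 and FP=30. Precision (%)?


Precision = TP/(TP+FP)
= 109/(109+30)
= 109/139 = 78.42%

78.42%


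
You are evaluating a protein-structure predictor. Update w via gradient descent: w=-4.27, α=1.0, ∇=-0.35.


w_new = w - α·∇
= -4.27 - 1.0·-0.35
= -4.27 + 0.35
= -3.92

-3.92


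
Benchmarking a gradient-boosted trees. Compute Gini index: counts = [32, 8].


Probabilities: [32/40, 8/40] ≈ [0.8, 0.2]
Σpᵢ² = (1024 + 64)/40² = 1088/1600
Gini = 1 - Σpᵢ² = 1 - 1088/1600 = 0.32

0.32


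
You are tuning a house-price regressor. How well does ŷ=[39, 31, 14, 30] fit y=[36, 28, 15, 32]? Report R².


ȳ = 27.75
SS_res = Σ(y-ŷ)² = 23
SS_tot = Σ(y-ȳ)² = 248.75
R² = 1 - SS_res/SS_tot = 1 - 0.0925 = 0.9075

0.9075


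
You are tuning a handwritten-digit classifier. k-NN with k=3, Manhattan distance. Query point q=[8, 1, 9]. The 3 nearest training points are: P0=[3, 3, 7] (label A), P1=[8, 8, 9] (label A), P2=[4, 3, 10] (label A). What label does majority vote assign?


d(q,P0) = 9  (label A)
d(q,P1) = 7  (label A)
d(q,P2) = 7  (label A)
Votes: A=3, B=0
Majority → A

A


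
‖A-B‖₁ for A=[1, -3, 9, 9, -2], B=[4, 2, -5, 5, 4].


d = |1-4| + |-3-2| + |9+ 5| + |9-5| + |-2-4|
  = 3 + 5 + 14 + 4 + 6
  = 32

32


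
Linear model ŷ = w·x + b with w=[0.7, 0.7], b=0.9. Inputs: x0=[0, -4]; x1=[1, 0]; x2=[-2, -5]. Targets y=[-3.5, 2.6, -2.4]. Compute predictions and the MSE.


ŷ0 = (0.7)·(0) + (0.7)·(-4) + 0.9 = -1.9
ŷ1 = (0.7)·(1) + (0.7)·(0) + 0.9 = 1.6
ŷ2 = (0.7)·(-2) + (0.7)·(-5) + 0.9 = -4.0
errors² = [2.56, 1.0, 2.56]
MSE = 6.1200/3 = 2.04

2.04


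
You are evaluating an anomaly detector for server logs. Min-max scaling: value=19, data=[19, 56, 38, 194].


min=19, max=194
(19-19)/(194-19) = 0/175 = 0.0

0.0


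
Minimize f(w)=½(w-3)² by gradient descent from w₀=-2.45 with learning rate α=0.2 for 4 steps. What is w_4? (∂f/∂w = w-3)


step 1: grad = -2.45-3 = -5.45; w = -2.45 - 0.2·(-5.45) = -1.36
step 2: grad = -1.36-3 = -4.36; w = -1.36 - 0.2·(-4.36) = -0.488
step 3: grad = -0.488-3 = -3.488; w = -0.488 - 0.2·(-3.488) = 0.2096
step 4: grad = 0.2096-3 = -2.7904; w = 0.2096 - 0.2·(-2.7904) = 0.76768

0.76768


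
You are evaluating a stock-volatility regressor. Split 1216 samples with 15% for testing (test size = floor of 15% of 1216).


Test = ⌊1216·15/100⌋ = 182
Train = 1216 - 182 = 1034

Train: 1034, Test: 182


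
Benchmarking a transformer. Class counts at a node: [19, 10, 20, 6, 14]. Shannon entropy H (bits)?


Probabilities: [19/69, 10/69, 20/69, 6/69, 14/69] ≈ [0.2754, 0.1449, 0.2899, 0.087, 0.2029]
H = -((19/69)·log₂(19/69) + (10/69)·log₂(10/69) + (20/69)·log₂(20/69) + (6/69)·log₂(6/69) + (14/69)·log₂(14/69))
  = 2.2073 bits

2.2073 bits


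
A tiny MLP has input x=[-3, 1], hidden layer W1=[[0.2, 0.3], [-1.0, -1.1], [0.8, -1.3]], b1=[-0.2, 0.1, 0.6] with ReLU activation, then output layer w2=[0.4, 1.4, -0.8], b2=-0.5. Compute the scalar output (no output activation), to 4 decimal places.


z1[0] = (0.2)·(-3) + (0.3)·(1) - 0.2 = -0.5
z1[1] = (-1.0)·(-3) + (-1.1)·(1) + 0.1 = 2.0
z1[2] = (0.8)·(-3) + (-1.3)·(1) + 0.6 = -3.1
h = ReLU(z1) = [0.0, 2.0, 0.0]
output = (0.4)·(0.0) + (1.4)·(2.0) + (-0.8)·(0.0) - 0.5 = 2.3

2.3


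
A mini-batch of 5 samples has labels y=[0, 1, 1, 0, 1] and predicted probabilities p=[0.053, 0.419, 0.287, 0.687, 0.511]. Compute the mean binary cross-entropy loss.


L[0] = -ln(1-0.053) = -ln(0.947) = 0.0545
L[1] = -ln(0.419) = 0.8699
L[2] = -ln(0.287) = 1.2483
L[3] = -ln(1-0.687) = -ln(0.313) = 1.1616
L[4] = -ln(0.511) = 0.6714
mean = (0.0545 + 0.8699 + 1.2483 + 1.1616 + 0.6714)/5 = 0.8011

0.8011


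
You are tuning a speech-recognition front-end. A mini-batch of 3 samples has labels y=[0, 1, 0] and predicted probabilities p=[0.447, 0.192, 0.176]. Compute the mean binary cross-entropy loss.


L[0] = -ln(1-0.447) = -ln(0.553) = 0.5924
L[1] = -ln(0.192) = 1.6503
L[2] = -ln(1-0.176) = -ln(0.824) = 0.1936
mean = (0.5924 + 1.6503 + 0.1936)/3 = 0.8121

0.8121


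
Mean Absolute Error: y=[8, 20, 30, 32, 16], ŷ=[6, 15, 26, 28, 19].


Absolute errors: |8-6|=2, |20-15|=5, |30-26|=4, |32-28|=4, |16-19|=3
Sum = 18
MAE = 18/5 = 18/5

18/5


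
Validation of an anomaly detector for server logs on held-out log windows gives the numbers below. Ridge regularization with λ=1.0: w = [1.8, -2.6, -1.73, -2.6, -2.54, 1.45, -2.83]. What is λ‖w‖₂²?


‖w‖₂² = (1.8)² + (-2.6)² + (-1.73)² + (-2.6)² + (-2.54)² + (1.45)² + (-2.83)²
     = 3.24 + 6.76 + 2.9929 + 6.76 + 6.4516 + 2.1025 + 8.0089
     = 36.3159
λ·‖w‖₂² = 1.0·36.3159 = 36.3159

36.3159


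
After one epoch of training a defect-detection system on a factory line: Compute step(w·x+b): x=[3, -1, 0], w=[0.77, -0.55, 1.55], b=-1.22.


z = (3)·(0.77) + (-1)·(-0.55) + (0)·(1.55) - 1.22
  = 1.64
step(z) = 1 (z≥0)

1


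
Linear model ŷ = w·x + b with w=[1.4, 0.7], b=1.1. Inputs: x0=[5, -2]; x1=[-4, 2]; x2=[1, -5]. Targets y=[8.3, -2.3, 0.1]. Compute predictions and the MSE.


ŷ0 = (1.4)·(5) + (0.7)·(-2) + 1.1 = 6.7
ŷ1 = (1.4)·(-4) + (0.7)·(2) + 1.1 = -3.1
ŷ2 = (1.4)·(1) + (0.7)·(-5) + 1.1 = -1.0
errors² = [2.56, 0.64, 1.21]
MSE = 4.4100/3 = 1.47

1.47


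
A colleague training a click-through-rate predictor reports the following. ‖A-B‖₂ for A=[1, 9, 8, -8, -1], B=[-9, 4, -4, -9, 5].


d = √((1+ 9)² + (9-4)² + (8+ 4)² + (-8+ 9)² + (-1-5)²)
  = √(100 + 25 + 144 + 1 + 36)
  = √306 = 17.4929

17.4929


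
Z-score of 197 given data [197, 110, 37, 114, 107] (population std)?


μ = 113, σ = 50.7504
z = (197 - 113)/50.7504 = 1.6552

1.6552


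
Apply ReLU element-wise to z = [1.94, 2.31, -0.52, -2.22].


ReLU(1.94) = max(0, 1.94) = 1.94
ReLU(2.31) = max(0, 2.31) = 2.31
ReLU(-0.52) = max(0, -0.52) = 0.0
ReLU(-2.22) = max(0, -2.22) = 0.0
result = [1.94, 2.31, 0.0, 0.0]

[1.94, 2.31, 0.0, 0.0]


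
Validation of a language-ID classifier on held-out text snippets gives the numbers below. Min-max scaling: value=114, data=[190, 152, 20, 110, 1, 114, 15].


min=1, max=190
(114-1)/(190-1) = 113/189 = 0.5979

0.5979


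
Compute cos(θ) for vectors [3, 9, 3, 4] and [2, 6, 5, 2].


A·B = 3·2 + 9·6 + 3·5 + 4·2 = 83
‖A‖ = √115 = 10.7238, ‖B‖ = √69 = 8.3066
cos = 83/(√115·√69) = 83/√7935 = 0.9318

0.9318


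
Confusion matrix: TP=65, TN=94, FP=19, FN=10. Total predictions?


Total = TP + TN + FP + FN
= 65 + 94 + 19 + 10
= 188
(Predicted positive: 84, predicted negative: 104)

188


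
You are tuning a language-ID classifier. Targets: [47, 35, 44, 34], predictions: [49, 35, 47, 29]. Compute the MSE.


Squared errors: (47-49)²=4, (35-35)²=0, (44-47)²=9, (34-29)²=25
Sum = 38
MSE = 38/4 = 19/2

19/2


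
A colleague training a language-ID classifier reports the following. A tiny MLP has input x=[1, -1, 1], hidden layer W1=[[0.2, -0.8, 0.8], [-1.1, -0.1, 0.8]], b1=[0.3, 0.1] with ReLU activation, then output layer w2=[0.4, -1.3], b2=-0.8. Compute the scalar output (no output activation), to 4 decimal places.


z1[0] = (0.2)·(1) + (-0.8)·(-1) + (0.8)·(1) + 0.3 = 2.1
z1[1] = (-1.1)·(1) + (-0.1)·(-1) + (0.8)·(1) + 0.1 = -0.1
h = ReLU(z1) = [2.1, 0.0]
output = (0.4)·(2.1) + (-1.3)·(0.0) - 0.8 = 0.04

0.04


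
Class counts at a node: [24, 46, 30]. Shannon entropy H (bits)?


Probabilities: [24/100, 46/100, 30/100] ≈ [0.24, 0.46, 0.3]
H = -((24/100)·log₂(24/100) + (46/100)·log₂(46/100) + (30/100)·log₂(30/100))
  = 1.5306 bits

1.5306 bits


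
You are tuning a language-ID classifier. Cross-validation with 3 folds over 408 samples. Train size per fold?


Fold size = 408/3 = 136
Training per fold = 408 - 136 = 272

272


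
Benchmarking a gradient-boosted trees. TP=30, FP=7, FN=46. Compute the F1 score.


Precision = 30/37 = 0.8108
Recall = 30/76 = 0.3947
F1 = 2·P·R/(P+R) = 2·TP/(2·TP+FP+FN) = 60/(60+7+46) = 60/113 = 0.531

0.531


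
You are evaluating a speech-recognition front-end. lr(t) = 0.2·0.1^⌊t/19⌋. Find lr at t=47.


n_drops = ⌊47/19⌋ = 2
lr = 0.2·0.1^2 = 0.2·0.01 = 0.002

0.002


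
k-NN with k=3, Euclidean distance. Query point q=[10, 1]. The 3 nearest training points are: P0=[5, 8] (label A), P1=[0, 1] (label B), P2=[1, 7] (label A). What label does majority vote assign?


d(q,P0) = 8.6023  (label A)
d(q,P1) = 10.0  (label B)
d(q,P2) = 10.8167  (label A)
Votes: A=2, B=1
Majority → A

A


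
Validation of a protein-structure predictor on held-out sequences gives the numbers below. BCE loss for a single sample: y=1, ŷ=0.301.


BCE = -[y·ln(p) + (1-y)·ln(1-p)]
= -1·ln(0.301) - 0
= -ln(0.301) = 1.2006

1.2006


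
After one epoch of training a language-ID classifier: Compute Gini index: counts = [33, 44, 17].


Probabilities: [33/94, 44/94, 17/94] ≈ [0.3511, 0.4681, 0.1809]
Σpᵢ² = (1089 + 1936 + 289)/94² = 3314/8836
Gini = 1 - Σpᵢ² = 1 - 3314/8836 = 0.6249

0.6249


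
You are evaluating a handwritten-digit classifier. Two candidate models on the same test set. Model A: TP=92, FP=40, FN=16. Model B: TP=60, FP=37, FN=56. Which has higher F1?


Model A: P=92/132=0.697, R=92/108=0.8519, F1=2PR/(P+R)=2TP/(2TP+FP+FN)=184/240=0.7667
Model B: P=60/97=0.6186, R=60/116=0.5172, F1=2PR/(P+R)=2TP/(2TP+FP+FN)=120/213=0.5634
0.7667 > 0.5634 → Model A

Model A


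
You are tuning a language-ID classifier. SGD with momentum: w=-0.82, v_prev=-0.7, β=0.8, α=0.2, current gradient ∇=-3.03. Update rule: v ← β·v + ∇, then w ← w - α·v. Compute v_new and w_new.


v_new = 0.8·-0.7 - 3.03 = -0.56 - 3.03 = -3.59
w_new = -0.82 - 0.2·-3.59 = -0.82 + 0.718 = -0.102

v_new=-3.59, w_new=-0.102


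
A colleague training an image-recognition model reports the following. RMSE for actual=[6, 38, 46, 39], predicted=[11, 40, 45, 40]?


MSE = 31/4 = 7.75
RMSE = √(31/4) = 2.7839

2.7839


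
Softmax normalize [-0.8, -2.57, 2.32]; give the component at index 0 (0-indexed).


Exponentials: e^-0.8=0.4493, e^-2.57=0.0765, e^2.32=10.1757
Sum = 10.7015
Softmax = [0.042, 0.0072, 0.9509]
p[0] = 0.4493/10.7015 = 0.042

0.042


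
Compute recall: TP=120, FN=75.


Recall = TP/(TP+FN)
= 120/(120+75)
= 120/195 = 61.54%

61.54%


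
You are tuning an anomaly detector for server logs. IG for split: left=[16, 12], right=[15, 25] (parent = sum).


Parent = [31, 37], H_parent = 0.9944
H_left = 0.9852 (n=28), H_right = 0.9544 (n=40)
H_children = (28/68)·0.9852 + (40/68)·0.9544 = 0.9671
IG = 0.9944 - 0.9671 = 0.0273

0.0273


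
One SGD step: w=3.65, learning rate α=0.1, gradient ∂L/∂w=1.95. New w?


w_new = w - α·∇
= 3.65 - 0.1·1.95
= 3.65 - 0.195
= 3.455

3.455


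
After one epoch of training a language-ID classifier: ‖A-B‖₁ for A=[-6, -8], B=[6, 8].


d = |-6-6| + |-8-8|
  = 12 + 16
  = 28

28


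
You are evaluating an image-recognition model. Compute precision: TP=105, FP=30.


Precision = TP/(TP+FP)
= 105/(105+30)
= 105/135 = 77.78%

77.78%


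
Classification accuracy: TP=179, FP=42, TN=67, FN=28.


Accuracy = (TP+TN)/(TP+TN+FP+FN)
= (179+67)/(316)
= 246/316 = 77.85%

77.85%


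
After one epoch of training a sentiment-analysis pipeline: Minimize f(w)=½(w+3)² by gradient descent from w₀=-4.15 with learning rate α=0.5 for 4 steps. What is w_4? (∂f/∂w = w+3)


step 1: grad = -4.15+3 = -1.15; w = -4.15 - 0.5·(-1.15) = -3.575
step 2: grad = -3.575+3 = -0.575; w = -3.575 - 0.5·(-0.575) = -3.2875
step 3: grad = -3.2875+3 = -0.2875; w = -3.2875 - 0.5·(-0.2875) = -3.14375
step 4: grad = -3.14375+3 = -0.14375; w = -3.14375 - 0.5·(-0.14375) = -3.071875

-3.071875


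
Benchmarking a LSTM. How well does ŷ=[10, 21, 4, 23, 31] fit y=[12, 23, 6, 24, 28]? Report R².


ȳ = 18.6
SS_res = Σ(y-ŷ)² = 22
SS_tot = Σ(y-ȳ)² = 339.2
R² = 1 - SS_res/SS_tot = 1 - 0.0649 = 0.9351

0.9351


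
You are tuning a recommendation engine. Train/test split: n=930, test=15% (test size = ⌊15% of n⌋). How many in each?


Test = ⌊930·15/100⌋ = 139
Train = 930 - 139 = 791

Train: 791, Test: 139


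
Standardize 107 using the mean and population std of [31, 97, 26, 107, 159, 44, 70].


μ = 76.2857, σ = 44.522
z = (107 - 76.2857)/44.522 = 0.6899

0.6899


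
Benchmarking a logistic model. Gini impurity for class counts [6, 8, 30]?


Probabilities: [6/44, 8/44, 30/44] ≈ [0.1364, 0.1818, 0.6818]
Σpᵢ² = (36 + 64 + 900)/44² = 1000/1936
Gini = 1 - Σpᵢ² = 1 - 1000/1936 = 0.4835

0.4835


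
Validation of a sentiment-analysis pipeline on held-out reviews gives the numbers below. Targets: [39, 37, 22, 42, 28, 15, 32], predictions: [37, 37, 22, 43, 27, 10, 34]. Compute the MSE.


Squared errors: (39-37)²=4, (37-37)²=0, (22-22)²=0, (42-43)²=1, (28-27)²=1, (15-10)²=25, (32-34)²=4
Sum = 35
MSE = 35/7 = 5

5


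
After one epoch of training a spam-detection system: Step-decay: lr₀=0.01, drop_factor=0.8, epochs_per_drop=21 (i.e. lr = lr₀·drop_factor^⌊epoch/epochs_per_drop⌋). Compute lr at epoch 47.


n_drops = ⌊47/21⌋ = 2
lr = 0.01·0.8^2 = 0.01·0.64 = 0.0064

0.0064


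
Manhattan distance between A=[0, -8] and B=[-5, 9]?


d = |0+ 5| + |-8-9|
  = 5 + 17
  = 22

22


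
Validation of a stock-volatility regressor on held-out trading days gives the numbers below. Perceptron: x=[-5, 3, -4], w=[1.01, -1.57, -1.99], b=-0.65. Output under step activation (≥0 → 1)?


z = (-5)·(1.01) + (3)·(-1.57) + (-4)·(-1.99) - 0.65
  = -2.45
step(z) = 0 (z<0)

0


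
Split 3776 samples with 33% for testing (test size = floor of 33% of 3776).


Test = ⌊3776·33/100⌋ = 1246
Train = 3776 - 1246 = 2530

Train: 2530, Test: 1246


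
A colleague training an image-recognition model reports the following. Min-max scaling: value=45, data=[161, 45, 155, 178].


min=45, max=178
(45-45)/(178-45) = 0/133 = 0.0

0.0


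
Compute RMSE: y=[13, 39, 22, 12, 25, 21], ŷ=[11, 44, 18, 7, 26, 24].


MSE = 80/6 = 13.3333
RMSE = √(80/6) = 3.6515

3.6515


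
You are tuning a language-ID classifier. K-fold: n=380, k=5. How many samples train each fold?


Fold size = 380/5 = 76
Training per fold = 380 - 76 = 304

304


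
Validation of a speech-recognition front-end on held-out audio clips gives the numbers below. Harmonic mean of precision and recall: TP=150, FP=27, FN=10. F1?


Precision = 150/177 = 0.8475
Recall = 150/160 = 0.9375
F1 = 2·P·R/(P+R) = 2·TP/(2·TP+FP+FN) = 300/(300+27+10) = 300/337 = 0.8902

0.8902


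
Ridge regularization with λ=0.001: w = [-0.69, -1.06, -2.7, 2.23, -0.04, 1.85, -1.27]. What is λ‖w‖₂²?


‖w‖₂² = (-0.69)² + (-1.06)² + (-2.7)² + (2.23)² + (-0.04)² + (1.85)² + (-1.27)²
     = 0.4761 + 1.1236 + 7.29 + 4.9729 + 0.0016 + 3.4225 + 1.6129
     = 18.8996
λ·‖w‖₂² = 0.001·18.8996 = 0.0189

0.0189


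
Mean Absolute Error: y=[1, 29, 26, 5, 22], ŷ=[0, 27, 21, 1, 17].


Absolute errors: |1-0|=1, |29-27|=2, |26-21|=5, |5-1|=4, |22-17|=5
Sum = 17
MAE = 17/5 = 17/5

17/5


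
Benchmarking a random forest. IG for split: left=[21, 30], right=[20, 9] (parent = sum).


Parent = [41, 39], H_parent = 0.9995
H_left = 0.9774 (n=51), H_right = 0.8936 (n=29)
H_children = (51/80)·0.9774 + (29/80)·0.8936 = 0.947
IG = 0.9995 - 0.947 = 0.0525

0.0525


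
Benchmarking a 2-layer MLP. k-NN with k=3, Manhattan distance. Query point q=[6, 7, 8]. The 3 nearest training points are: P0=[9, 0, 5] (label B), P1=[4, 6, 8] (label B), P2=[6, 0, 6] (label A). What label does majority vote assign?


d(q,P0) = 13  (label B)
d(q,P1) = 3  (label B)
d(q,P2) = 9  (label A)
Votes: A=1, B=2
Majority → B

B


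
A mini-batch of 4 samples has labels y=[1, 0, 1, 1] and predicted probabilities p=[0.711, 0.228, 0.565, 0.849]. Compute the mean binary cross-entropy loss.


L[0] = -ln(0.711) = 0.3411
L[1] = -ln(1-0.228) = -ln(0.772) = 0.2588
L[2] = -ln(0.565) = 0.5709
L[3] = -ln(0.849) = 0.1637
mean = (0.3411 + 0.2588 + 0.5709 + 0.1637)/4 = 0.3336

0.3336


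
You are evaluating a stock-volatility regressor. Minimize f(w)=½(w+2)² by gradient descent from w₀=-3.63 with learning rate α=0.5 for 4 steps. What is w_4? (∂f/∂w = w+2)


step 1: grad = -3.63+2 = -1.63; w = -3.63 - 0.5·(-1.63) = -2.815
step 2: grad = -2.815+2 = -0.815; w = -2.815 - 0.5·(-0.815) = -2.4075
step 3: grad = -2.4075+2 = -0.4075; w = -2.4075 - 0.5·(-0.4075) = -2.20375
step 4: grad = -2.20375+2 = -0.20375; w = -2.20375 - 0.5·(-0.20375) = -2.101875

-2.101875


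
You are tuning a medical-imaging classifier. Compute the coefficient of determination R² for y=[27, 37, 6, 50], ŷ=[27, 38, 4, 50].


ȳ = 30
SS_res = Σ(y-ŷ)² = 5
SS_tot = Σ(y-ȳ)² = 1034
R² = 1 - SS_res/SS_tot = 1 - 0.0048 = 0.9952

0.9952


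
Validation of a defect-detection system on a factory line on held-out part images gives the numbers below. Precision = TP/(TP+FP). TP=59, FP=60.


Precision = TP/(TP+FP)
= 59/(59+60)
= 59/119 = 49.58%

49.58%


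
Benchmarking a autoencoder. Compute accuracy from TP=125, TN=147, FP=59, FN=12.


Accuracy = (TP+TN)/(TP+TN+FP+FN)
= (125+147)/(343)
= 272/343 = 79.3%

79.3%


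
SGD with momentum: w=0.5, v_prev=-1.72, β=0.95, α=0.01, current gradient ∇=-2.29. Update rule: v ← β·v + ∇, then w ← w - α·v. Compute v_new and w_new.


v_new = 0.95·-1.72 - 2.29 = -1.634 - 2.29 = -3.924
w_new = 0.5 - 0.01·-3.924 = 0.5 + 0.03924 = 0.53924

v_new=-3.924, w_new=0.53924


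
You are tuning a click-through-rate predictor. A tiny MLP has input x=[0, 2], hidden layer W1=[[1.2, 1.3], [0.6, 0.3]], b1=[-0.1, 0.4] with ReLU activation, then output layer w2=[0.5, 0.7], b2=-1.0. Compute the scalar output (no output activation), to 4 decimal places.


z1[0] = (1.2)·(0) + (1.3)·(2) - 0.1 = 2.5
z1[1] = (0.6)·(0) + (0.3)·(2) + 0.4 = 1.0
h = ReLU(z1) = [2.5, 1.0]
output = (0.5)·(2.5) + (0.7)·(1.0) - 1.0 = 0.95

0.95


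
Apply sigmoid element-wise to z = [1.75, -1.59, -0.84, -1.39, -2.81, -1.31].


σ(1.75) = 1/(1+e^-1.75) = 0.852
σ(-1.59) = 1/(1+e^1.59) = 0.1694
σ(-0.84) = 1/(1+e^0.84) = 0.3015
σ(-1.39) = 1/(1+e^1.39) = 0.1994
σ(-2.81) = 1/(1+e^2.81) = 0.0568
σ(-1.31) = 1/(1+e^1.31) = 0.2125
result = [0.852, 0.1694, 0.3015, 0.1994, 0.0568, 0.2125]

[0.852, 0.1694, 0.3015, 0.1994, 0.0568, 0.2125]


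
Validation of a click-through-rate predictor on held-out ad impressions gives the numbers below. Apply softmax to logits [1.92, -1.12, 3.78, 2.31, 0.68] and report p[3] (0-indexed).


Exponentials: e^1.92=6.821, e^-1.12=0.3263, e^3.78=43.816, e^2.31=10.0744, e^0.68=1.9739
Sum = 63.0116
Softmax = [0.1082, 0.0052, 0.6954, 0.1599, 0.0313]
p[3] = 10.0744/63.0116 = 0.1599

0.1599


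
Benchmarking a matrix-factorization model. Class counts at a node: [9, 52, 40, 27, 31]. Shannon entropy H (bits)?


Probabilities: [9/159, 52/159, 40/159, 27/159, 31/159] ≈ [0.0566, 0.327, 0.2516, 0.1698, 0.195]
H = -((9/159)·log₂(9/159) + (52/159)·log₂(52/159) + (40/159)·log₂(40/159) + (27/159)·log₂(27/159) + (31/159)·log₂(31/159))
  = 2.157 bits

2.157 bits


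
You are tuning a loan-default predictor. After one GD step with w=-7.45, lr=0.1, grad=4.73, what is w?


w_new = w - α·∇
= -7.45 - 0.1·4.73
= -7.45 - 0.473
= -7.923

-7.923


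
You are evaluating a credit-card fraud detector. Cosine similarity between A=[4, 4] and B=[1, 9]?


A·B = 4·1 + 4·9 = 40
‖A‖ = √32 = 5.6569, ‖B‖ = √82 = 9.0554
cos = 40/(√32·√82) = 40/√2624 = 0.7809

0.7809


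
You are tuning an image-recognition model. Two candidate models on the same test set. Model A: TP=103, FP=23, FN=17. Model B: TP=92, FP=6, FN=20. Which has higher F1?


Model A: P=103/126=0.8175, R=103/120=0.8583, F1=2PR/(P+R)=2TP/(2TP+FP+FN)=206/246=0.8374
Model B: P=92/98=0.9388, R=92/112=0.8214, F1=2PR/(P+R)=2TP/(2TP+FP+FN)=184/210=0.8762
0.8374 < 0.8762 → Model B

Model B


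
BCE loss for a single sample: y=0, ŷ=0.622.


BCE = -[y·ln(p) + (1-y)·ln(1-p)]
= -0 - 1·ln(1-0.622)
= -ln(0.378) = 0.9729

0.9729


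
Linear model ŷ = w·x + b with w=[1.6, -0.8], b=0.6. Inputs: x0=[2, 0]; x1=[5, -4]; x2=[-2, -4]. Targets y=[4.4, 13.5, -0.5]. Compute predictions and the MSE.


ŷ0 = (1.6)·(2) + (-0.8)·(0) + 0.6 = 3.8
ŷ1 = (1.6)·(5) + (-0.8)·(-4) + 0.6 = 11.8
ŷ2 = (1.6)·(-2) + (-0.8)·(-4) + 0.6 = 0.6
errors² = [0.36, 2.89, 1.21]
MSE = 4.4600/3 = 1.4867

1.4867


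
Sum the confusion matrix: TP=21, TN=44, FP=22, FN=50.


Total = TP + TN + FP + FN
= 21 + 44 + 22 + 50
= 137
(Predicted positive: 43, predicted negative: 94)

137


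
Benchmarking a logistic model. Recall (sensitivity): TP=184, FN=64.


Recall = TP/(TP+FN)
= 184/(184+64)
= 184/248 = 74.19%

74.19%


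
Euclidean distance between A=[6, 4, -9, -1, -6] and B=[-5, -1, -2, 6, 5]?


d = √((6+ 5)² + (4+ 1)² + (-9+ 2)² + (-1-6)² + (-6-5)²)
  = √(121 + 25 + 49 + 49 + 121)
  = √365 = 19.105

19.105


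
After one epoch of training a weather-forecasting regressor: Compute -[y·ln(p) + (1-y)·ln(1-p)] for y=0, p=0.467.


BCE = -[y·ln(p) + (1-y)·ln(1-p)]
= -0 - 1·ln(1-0.467)
= -ln(0.533) = 0.6292

0.6292


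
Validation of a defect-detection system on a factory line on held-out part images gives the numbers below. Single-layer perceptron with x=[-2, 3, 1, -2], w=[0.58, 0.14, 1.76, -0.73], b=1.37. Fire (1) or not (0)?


z = (-2)·(0.58) + (3)·(0.14) + (1)·(1.76) + (-2)·(-0.73) + 1.37
  = 3.85
step(z) = 1 (z≥0)

1


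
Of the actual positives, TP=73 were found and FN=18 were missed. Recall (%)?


Recall = TP/(TP+FN)
= 73/(73+18)
= 73/91 = 80.22%

80.22%


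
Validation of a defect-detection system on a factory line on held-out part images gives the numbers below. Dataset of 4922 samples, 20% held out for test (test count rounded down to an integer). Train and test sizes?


Test = ⌊4922·20/100⌋ = 984
Train = 4922 - 984 = 3938

Train: 3938, Test: 984


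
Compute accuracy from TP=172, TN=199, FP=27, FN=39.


Accuracy = (TP+TN)/(TP+TN+FP+FN)
= (172+199)/(437)
= 371/437 = 84.9%

84.9%


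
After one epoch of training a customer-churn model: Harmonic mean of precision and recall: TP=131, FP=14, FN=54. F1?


Precision = 131/145 = 0.9034
Recall = 131/185 = 0.7081
F1 = 2·P·R/(P+R) = 2·TP/(2·TP+FP+FN) = 262/(262+14+54) = 262/330 = 0.7939

0.7939


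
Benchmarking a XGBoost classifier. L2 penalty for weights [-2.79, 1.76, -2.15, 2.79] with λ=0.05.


‖w‖₂² = (-2.79)² + (1.76)² + (-2.15)² + (2.79)²
     = 7.7841 + 3.0976 + 4.6225 + 7.7841
     = 23.2883
λ·‖w‖₂² = 0.05·23.2883 = 1.164415

1.164415


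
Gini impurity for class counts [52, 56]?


Probabilities: [52/108, 56/108] ≈ [0.4815, 0.5185]
Σpᵢ² = (2704 + 3136)/108² = 5840/11664
Gini = 1 - Σpᵢ² = 1 - 5840/11664 = 0.4993

0.4993


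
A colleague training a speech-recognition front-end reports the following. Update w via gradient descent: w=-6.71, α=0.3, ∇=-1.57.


w_new = w - α·∇
= -6.71 - 0.3·-1.57
= -6.71 + 0.471
= -6.239

-6.239


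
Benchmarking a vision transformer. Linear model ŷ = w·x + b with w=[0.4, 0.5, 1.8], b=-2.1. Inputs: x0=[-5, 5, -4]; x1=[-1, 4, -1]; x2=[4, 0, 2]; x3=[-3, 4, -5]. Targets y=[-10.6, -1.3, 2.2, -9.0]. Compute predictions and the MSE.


ŷ0 = (0.4)·(-5) + (0.5)·(5) + (1.8)·(-4) - 2.1 = -8.8
ŷ1 = (0.4)·(-1) + (0.5)·(4) + (1.8)·(-1) - 2.1 = -2.3
ŷ2 = (0.4)·(4) + (0.5)·(0) + (1.8)·(2) - 2.1 = 3.1
ŷ3 = (0.4)·(-3) + (0.5)·(4) + (1.8)·(-5) - 2.1 = -10.3
errors² = [3.24, 1.0, 0.81, 1.69]
MSE = 6.7400/4 = 1.685

1.685


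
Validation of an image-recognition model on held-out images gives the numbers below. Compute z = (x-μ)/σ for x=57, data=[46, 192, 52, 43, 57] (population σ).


μ = 78, σ = 57.2049
z = (57 - 78)/57.2049 = -0.3671

-0.3671


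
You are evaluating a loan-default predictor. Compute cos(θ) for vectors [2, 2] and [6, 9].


A·B = 2·6 + 2·9 = 30
‖A‖ = √8 = 2.8284, ‖B‖ = √117 = 10.8167
cos = 30/(√8·√117) = 30/√936 = 0.9806

0.9806


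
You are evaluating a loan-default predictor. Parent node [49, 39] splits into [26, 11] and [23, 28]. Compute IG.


Parent = [49, 39], H_parent = 0.9907
H_left = 0.878 (n=37), H_right = 0.9931 (n=51)
H_children = (37/88)·0.878 + (51/88)·0.9931 = 0.9447
IG = 0.9907 - 0.9447 = 0.046

0.046


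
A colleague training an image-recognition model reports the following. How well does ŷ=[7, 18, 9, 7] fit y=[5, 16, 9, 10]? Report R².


ȳ = 10
SS_res = Σ(y-ŷ)² = 17
SS_tot = Σ(y-ȳ)² = 62
R² = 1 - SS_res/SS_tot = 1 - 0.2742 = 0.7258

0.7258


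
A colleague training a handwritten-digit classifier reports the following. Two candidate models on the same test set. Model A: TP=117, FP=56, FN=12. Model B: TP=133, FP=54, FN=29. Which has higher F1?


Model A: P=117/173=0.6763, R=117/129=0.907, F1=2PR/(P+R)=2TP/(2TP+FP+FN)=234/302=0.7748
Model B: P=133/187=0.7112, R=133/162=0.821, F1=2PR/(P+R)=2TP/(2TP+FP+FN)=266/349=0.7622
0.7748 > 0.7622 → Model A

Model A


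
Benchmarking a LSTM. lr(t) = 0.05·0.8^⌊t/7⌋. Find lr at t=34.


n_drops = ⌊34/7⌋ = 4
lr = 0.05·0.8^4 = 0.05·0.4096 = 0.02048

0.02048


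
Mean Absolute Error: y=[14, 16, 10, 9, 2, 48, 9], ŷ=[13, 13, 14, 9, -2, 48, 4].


Absolute errors: |14-13|=1, |16-13|=3, |10-14|=4, |9-9|=0, |2+ 2|=4, |48-48|=0, |9-4|=5
Sum = 17
MAE = 17/7 = 17/7

17/7


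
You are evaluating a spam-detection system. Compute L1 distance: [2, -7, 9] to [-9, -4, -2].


d = |2+ 9| + |-7+ 4| + |9+ 2|
  = 11 + 3 + 11
  = 25

25


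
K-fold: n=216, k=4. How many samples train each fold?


Fold size = 216/4 = 54
Training per fold = 216 - 54 = 162

162


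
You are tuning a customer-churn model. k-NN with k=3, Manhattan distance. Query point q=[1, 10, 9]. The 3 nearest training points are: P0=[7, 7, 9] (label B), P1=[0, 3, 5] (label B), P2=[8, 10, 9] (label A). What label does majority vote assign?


d(q,P0) = 9  (label B)
d(q,P1) = 12  (label B)
d(q,P2) = 7  (label A)
Votes: A=1, B=2
Majority → B

B


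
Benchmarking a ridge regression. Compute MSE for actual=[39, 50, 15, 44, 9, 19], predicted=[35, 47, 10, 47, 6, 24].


Squared errors: (39-35)²=16, (50-47)²=9, (15-10)²=25, (44-47)²=9, (9-6)²=9, (19-24)²=25
Sum = 93
MSE = 93/6 = 31/2

31/2


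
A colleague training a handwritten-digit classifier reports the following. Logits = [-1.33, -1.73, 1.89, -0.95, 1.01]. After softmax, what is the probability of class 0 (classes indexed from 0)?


Exponentials: e^-1.33=0.2645, e^-1.73=0.1773, e^1.89=6.6194, e^-0.95=0.3867, e^1.01=2.7456
Sum = 10.1935
Softmax = [0.0259, 0.0174, 0.6494, 0.0379, 0.2693]
p[0] = 0.2645/10.1935 = 0.0259

0.0259


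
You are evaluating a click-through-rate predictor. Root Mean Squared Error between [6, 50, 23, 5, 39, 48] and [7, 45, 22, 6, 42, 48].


MSE = 37/6 = 6.1667
RMSE = √(37/6) = 2.4833

2.4833


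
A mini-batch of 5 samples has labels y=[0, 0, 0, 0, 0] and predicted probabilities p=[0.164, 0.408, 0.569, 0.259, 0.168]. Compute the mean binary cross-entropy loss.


L[0] = -ln(1-0.164) = -ln(0.836) = 0.1791
L[1] = -ln(1-0.408) = -ln(0.592) = 0.5242
L[2] = -ln(1-0.569) = -ln(0.431) = 0.8416
L[3] = -ln(1-0.259) = -ln(0.741) = 0.2998
L[4] = -ln(1-0.168) = -ln(0.832) = 0.1839
mean = (0.1791 + 0.5242 + 0.8416 + 0.2998 + 0.1839)/5 = 0.4057

0.4057


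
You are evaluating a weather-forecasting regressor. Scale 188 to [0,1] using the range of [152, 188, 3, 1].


min=1, max=188
(188-1)/(188-1) = 187/187 = 1.0

1.0


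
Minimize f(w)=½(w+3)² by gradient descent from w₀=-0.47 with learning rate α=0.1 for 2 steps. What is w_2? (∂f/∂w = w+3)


step 1: grad = -0.47+3 = 2.53; w = -0.47 - 0.1·(2.53) = -0.723
step 2: grad = -0.723+3 = 2.277; w = -0.723 - 0.1·(2.277) = -0.9507

-0.9507


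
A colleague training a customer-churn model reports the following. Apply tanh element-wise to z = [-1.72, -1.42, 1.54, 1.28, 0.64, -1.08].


tanh(-1.72) = -0.9379
tanh(-1.42) = -0.8896
tanh(1.54) = 0.9121
tanh(1.28) = 0.8565
tanh(0.64) = 0.5649
tanh(-1.08) = -0.7932
result = [-0.9379, -0.8896, 0.9121, 0.8565, 0.5649, -0.7932]

[-0.9379, -0.8896, 0.9121, 0.8565, 0.5649, -0.7932]


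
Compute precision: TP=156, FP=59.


Precision = TP/(TP+FP)
= 156/(156+59)
= 156/215 = 72.56%

72.56%


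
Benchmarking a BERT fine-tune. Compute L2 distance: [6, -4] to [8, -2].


d = √((6-8)² + (-4+ 2)²)
  = √(4 + 4)
  = √8 = 2.8284

2.8284


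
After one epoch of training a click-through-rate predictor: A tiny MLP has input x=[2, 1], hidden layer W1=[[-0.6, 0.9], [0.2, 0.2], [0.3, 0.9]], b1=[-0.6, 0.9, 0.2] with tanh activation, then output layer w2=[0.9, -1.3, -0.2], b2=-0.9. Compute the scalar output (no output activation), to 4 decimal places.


z1[0] = (-0.6)·(2) + (0.9)·(1) - 0.6 = -0.9
z1[1] = (0.2)·(2) + (0.2)·(1) + 0.9 = 1.5
z1[2] = (0.3)·(2) + (0.9)·(1) + 0.2 = 1.7
h = tanh(z1) = [-0.7163, 0.9051, 0.9354]
output = (0.9)·(-0.7163) + (-1.3)·(0.9051) + (-0.2)·(0.9354) - 0.9 = -2.9084

-2.9084


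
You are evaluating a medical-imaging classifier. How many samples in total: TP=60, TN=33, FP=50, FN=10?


Total = TP + TN + FP + FN
= 60 + 33 + 50 + 10
= 153
(Predicted positive: 110, predicted negative: 43)

153


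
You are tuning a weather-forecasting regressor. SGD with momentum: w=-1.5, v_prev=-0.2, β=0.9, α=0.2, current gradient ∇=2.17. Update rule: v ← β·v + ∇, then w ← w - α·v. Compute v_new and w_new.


v_new = 0.9·-0.2 + 2.17 = -0.18 + 2.17 = 1.99
w_new = -1.5 - 0.2·1.99 = -1.5 - 0.398 = -1.898

v_new=1.99, w_new=-1.898


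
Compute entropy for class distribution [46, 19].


Probabilities: [46/65, 19/65] ≈ [0.7077, 0.2923]
H = -((46/65)·log₂(46/65) + (19/65)·log₂(19/65))
  = 0.8717 bits

0.8717 bits


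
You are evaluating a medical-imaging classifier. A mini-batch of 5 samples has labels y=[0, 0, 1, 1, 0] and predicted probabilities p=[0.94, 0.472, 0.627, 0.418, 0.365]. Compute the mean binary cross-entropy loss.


L[0] = -ln(1-0.94) = -ln(0.06) = 2.8134
L[1] = -ln(1-0.472) = -ln(0.528) = 0.6387
L[2] = -ln(0.627) = 0.4668
L[3] = -ln(0.418) = 0.8723
L[4] = -ln(1-0.365) = -ln(0.635) = 0.4541
mean = (2.8134 + 0.6387 + 0.4668 + 0.8723 + 0.4541)/5 = 1.0491

1.0491


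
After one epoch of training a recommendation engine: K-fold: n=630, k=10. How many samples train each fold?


Fold size = 630/10 = 63
Training per fold = 630 - 63 = 567

567


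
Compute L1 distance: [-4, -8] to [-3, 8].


d = |-4+ 3| + |-8-8|
  = 1 + 16
  = 17

17


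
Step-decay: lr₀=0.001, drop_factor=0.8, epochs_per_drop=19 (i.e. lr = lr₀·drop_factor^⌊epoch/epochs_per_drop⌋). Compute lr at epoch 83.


n_drops = ⌊83/19⌋ = 4
lr = 0.001·0.8^4 = 0.001·0.4096 = 0.0004096

0.0004096


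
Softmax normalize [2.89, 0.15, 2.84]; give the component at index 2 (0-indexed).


Exponentials: e^2.89=17.9933, e^0.15=1.1618, e^2.84=17.1158
Sum = 36.2709
Softmax = [0.4961, 0.032, 0.4719]
p[2] = 17.1158/36.2709 = 0.4719

0.4719


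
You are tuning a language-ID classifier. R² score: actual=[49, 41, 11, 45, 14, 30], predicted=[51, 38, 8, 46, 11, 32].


ȳ = 31.6667
SS_res = Σ(y-ŷ)² = 36
SS_tot = Σ(y-ȳ)² = 1307.33
R² = 1 - SS_res/SS_tot = 1 - 0.0275 = 0.9725

0.9725


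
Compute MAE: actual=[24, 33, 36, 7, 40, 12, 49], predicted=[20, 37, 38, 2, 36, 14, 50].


Absolute errors: |24-20|=4, |33-37|=4, |36-38|=2, |7-2|=5, |40-36|=4, |12-14|=2, |49-50|=1
Sum = 22
MAE = 22/7 = 22/7

22/7


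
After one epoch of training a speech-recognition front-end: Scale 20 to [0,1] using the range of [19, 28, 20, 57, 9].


min=9, max=57
(20-9)/(57-9) = 11/48 = 0.2292

0.2292


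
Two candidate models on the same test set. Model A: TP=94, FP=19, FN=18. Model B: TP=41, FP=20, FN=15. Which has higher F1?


Model A: P=94/113=0.8319, R=94/112=0.8393, F1=2PR/(P+R)=2TP/(2TP+FP+FN)=188/225=0.8356
Model B: P=41/61=0.6721, R=41/56=0.7321, F1=2PR/(P+R)=2TP/(2TP+FP+FN)=82/117=0.7009
0.8356 > 0.7009 → Model A

Model A


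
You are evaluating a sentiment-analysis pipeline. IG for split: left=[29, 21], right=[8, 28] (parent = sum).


Parent = [37, 49], H_parent = 0.9859
H_left = 0.9815 (n=50), H_right = 0.7642 (n=36)
H_children = (50/86)·0.9815 + (36/86)·0.7642 = 0.8905
IG = 0.9859 - 0.8905 = 0.0954

0.0954


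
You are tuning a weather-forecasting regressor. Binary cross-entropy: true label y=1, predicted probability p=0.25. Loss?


BCE = -[y·ln(p) + (1-y)·ln(1-p)]
= -1·ln(0.25) - 0
= -ln(0.25) = 1.3863

1.3863


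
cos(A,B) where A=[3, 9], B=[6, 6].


A·B = 3·6 + 9·6 = 72
‖A‖ = √90 = 9.4868, ‖B‖ = √72 = 8.4853
cos = 72/(√90·√72) = 72/√6480 = 0.8944

0.8944


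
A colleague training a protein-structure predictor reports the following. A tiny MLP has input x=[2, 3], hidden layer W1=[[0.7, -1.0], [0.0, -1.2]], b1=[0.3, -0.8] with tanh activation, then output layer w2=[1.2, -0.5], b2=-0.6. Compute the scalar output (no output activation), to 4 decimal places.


z1[0] = (0.7)·(2) + (-1.0)·(3) + 0.3 = -1.3
z1[1] = (0.0)·(2) + (-1.2)·(3) - 0.8 = -4.4
h = tanh(z1) = [-0.8617, -0.9997]
output = (1.2)·(-0.8617) + (-0.5)·(-0.9997) - 0.6 = -1.1342

-1.1342


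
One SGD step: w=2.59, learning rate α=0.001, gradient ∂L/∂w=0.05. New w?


w_new = w - α·∇
= 2.59 - 0.001·0.05
= 2.59 - 0.00005
= 2.58995

2.58995


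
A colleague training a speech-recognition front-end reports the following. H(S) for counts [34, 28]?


Probabilities: [34/62, 28/62] ≈ [0.5484, 0.4516]
H = -((34/62)·log₂(34/62) + (28/62)·log₂(28/62))
  = 0.9932 bits

0.9932 bits


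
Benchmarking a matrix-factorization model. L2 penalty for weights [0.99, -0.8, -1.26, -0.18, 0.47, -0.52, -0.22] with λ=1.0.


‖w‖₂² = (0.99)² + (-0.8)² + (-1.26)² + (-0.18)² + (0.47)² + (-0.52)² + (-0.22)²
     = 0.9801 + 0.64 + 1.5876 + 0.0324 + 0.2209 + 0.2704 + 0.0484
     = 3.7798
λ·‖w‖₂² = 1.0·3.7798 = 3.7798

3.7798


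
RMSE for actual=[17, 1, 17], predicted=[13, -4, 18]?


MSE = 42/3 = 14
RMSE = √(42/3) = 3.7417

3.7417


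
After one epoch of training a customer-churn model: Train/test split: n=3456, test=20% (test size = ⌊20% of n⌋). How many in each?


Test = ⌊3456·20/100⌋ = 691
Train = 3456 - 691 = 2765

Train: 2765, Test: 691


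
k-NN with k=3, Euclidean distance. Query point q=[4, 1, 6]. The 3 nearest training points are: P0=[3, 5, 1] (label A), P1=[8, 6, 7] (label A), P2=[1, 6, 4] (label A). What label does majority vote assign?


d(q,P0) = 6.4807  (label A)
d(q,P1) = 6.4807  (label A)
d(q,P2) = 6.1644  (label A)
Votes: A=3, B=0
Majority → A

A


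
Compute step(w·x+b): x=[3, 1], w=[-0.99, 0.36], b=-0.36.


z = (3)·(-0.99) + (1)·(0.36) - 0.36
  = -2.97
step(z) = 0 (z<0)

0


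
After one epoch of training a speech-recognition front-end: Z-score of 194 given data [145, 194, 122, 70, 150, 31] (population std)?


μ = 118.6667, σ = 53.8754
z = (194 - 118.6667)/53.8754 = 1.3983

1.3983


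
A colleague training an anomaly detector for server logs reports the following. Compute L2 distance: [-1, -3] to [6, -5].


d = √((-1-6)² + (-3+ 5)²)
  = √(49 + 4)
  = √53 = 7.2801

7.2801


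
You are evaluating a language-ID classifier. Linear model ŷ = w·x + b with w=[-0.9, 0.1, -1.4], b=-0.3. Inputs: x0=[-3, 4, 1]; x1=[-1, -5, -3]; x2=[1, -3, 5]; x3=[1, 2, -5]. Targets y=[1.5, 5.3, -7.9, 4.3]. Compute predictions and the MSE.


ŷ0 = (-0.9)·(-3) + (0.1)·(4) + (-1.4)·(1) - 0.3 = 1.4
ŷ1 = (-0.9)·(-1) + (0.1)·(-5) + (-1.4)·(-3) - 0.3 = 4.3
ŷ2 = (-0.9)·(1) + (0.1)·(-3) + (-1.4)·(5) - 0.3 = -8.5
ŷ3 = (-0.9)·(1) + (0.1)·(2) + (-1.4)·(-5) - 0.3 = 6.0
errors² = [0.01, 1.0, 0.36, 2.89]
MSE = 4.2600/4 = 1.065

1.065
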